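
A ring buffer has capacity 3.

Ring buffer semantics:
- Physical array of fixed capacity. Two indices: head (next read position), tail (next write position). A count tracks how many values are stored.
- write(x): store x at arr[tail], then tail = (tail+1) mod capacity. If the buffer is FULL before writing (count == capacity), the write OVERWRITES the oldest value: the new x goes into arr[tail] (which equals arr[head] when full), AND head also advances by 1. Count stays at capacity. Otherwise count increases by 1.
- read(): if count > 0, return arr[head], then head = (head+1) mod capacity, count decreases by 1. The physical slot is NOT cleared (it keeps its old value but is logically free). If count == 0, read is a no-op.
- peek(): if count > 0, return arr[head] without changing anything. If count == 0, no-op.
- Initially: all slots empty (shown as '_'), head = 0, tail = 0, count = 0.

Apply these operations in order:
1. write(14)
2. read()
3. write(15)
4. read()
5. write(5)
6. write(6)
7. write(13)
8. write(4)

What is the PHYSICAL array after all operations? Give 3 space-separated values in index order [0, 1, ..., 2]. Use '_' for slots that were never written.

After op 1 (write(14)): arr=[14 _ _] head=0 tail=1 count=1
After op 2 (read()): arr=[14 _ _] head=1 tail=1 count=0
After op 3 (write(15)): arr=[14 15 _] head=1 tail=2 count=1
After op 4 (read()): arr=[14 15 _] head=2 tail=2 count=0
After op 5 (write(5)): arr=[14 15 5] head=2 tail=0 count=1
After op 6 (write(6)): arr=[6 15 5] head=2 tail=1 count=2
After op 7 (write(13)): arr=[6 13 5] head=2 tail=2 count=3
After op 8 (write(4)): arr=[6 13 4] head=0 tail=0 count=3

Answer: 6 13 4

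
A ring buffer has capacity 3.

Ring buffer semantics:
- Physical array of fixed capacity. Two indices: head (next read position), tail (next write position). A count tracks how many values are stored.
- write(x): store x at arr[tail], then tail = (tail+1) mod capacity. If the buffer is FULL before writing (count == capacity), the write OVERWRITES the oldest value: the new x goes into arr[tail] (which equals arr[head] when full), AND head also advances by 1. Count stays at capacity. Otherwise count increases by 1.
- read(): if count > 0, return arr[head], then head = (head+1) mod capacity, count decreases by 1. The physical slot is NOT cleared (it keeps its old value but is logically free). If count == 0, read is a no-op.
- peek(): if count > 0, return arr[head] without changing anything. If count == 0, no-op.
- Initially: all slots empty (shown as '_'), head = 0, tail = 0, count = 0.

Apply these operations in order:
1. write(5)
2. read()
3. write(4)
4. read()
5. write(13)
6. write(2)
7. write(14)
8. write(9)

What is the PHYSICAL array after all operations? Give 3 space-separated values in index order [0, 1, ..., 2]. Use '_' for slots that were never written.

Answer: 2 14 9

Derivation:
After op 1 (write(5)): arr=[5 _ _] head=0 tail=1 count=1
After op 2 (read()): arr=[5 _ _] head=1 tail=1 count=0
After op 3 (write(4)): arr=[5 4 _] head=1 tail=2 count=1
After op 4 (read()): arr=[5 4 _] head=2 tail=2 count=0
After op 5 (write(13)): arr=[5 4 13] head=2 tail=0 count=1
After op 6 (write(2)): arr=[2 4 13] head=2 tail=1 count=2
After op 7 (write(14)): arr=[2 14 13] head=2 tail=2 count=3
After op 8 (write(9)): arr=[2 14 9] head=0 tail=0 count=3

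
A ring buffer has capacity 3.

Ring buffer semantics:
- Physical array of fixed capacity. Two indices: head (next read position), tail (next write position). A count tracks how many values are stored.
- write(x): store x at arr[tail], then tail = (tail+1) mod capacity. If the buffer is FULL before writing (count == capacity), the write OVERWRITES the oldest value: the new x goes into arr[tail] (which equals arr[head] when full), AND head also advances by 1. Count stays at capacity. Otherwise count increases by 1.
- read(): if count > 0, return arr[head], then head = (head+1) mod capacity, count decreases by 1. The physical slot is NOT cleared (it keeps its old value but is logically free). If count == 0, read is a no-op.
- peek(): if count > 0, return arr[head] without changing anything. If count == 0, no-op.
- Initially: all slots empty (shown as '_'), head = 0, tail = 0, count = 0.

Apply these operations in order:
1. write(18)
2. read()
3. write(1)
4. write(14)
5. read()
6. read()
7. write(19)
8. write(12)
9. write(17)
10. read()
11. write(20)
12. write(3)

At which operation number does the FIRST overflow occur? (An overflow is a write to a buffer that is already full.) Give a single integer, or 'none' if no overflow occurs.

After op 1 (write(18)): arr=[18 _ _] head=0 tail=1 count=1
After op 2 (read()): arr=[18 _ _] head=1 tail=1 count=0
After op 3 (write(1)): arr=[18 1 _] head=1 tail=2 count=1
After op 4 (write(14)): arr=[18 1 14] head=1 tail=0 count=2
After op 5 (read()): arr=[18 1 14] head=2 tail=0 count=1
After op 6 (read()): arr=[18 1 14] head=0 tail=0 count=0
After op 7 (write(19)): arr=[19 1 14] head=0 tail=1 count=1
After op 8 (write(12)): arr=[19 12 14] head=0 tail=2 count=2
After op 9 (write(17)): arr=[19 12 17] head=0 tail=0 count=3
After op 10 (read()): arr=[19 12 17] head=1 tail=0 count=2
After op 11 (write(20)): arr=[20 12 17] head=1 tail=1 count=3
After op 12 (write(3)): arr=[20 3 17] head=2 tail=2 count=3

Answer: 12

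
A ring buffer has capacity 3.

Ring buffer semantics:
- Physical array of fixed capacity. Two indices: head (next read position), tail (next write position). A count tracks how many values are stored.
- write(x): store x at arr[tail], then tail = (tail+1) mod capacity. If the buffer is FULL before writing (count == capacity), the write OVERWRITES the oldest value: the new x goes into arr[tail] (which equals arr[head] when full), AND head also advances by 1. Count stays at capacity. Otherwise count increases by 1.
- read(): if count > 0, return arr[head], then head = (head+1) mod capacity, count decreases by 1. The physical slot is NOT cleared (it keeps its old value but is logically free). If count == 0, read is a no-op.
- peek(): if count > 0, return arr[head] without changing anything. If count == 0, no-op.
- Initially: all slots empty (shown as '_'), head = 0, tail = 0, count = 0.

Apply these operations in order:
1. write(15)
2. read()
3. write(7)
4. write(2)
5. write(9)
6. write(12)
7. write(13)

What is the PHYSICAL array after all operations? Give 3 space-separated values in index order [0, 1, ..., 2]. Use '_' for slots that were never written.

Answer: 9 12 13

Derivation:
After op 1 (write(15)): arr=[15 _ _] head=0 tail=1 count=1
After op 2 (read()): arr=[15 _ _] head=1 tail=1 count=0
After op 3 (write(7)): arr=[15 7 _] head=1 tail=2 count=1
After op 4 (write(2)): arr=[15 7 2] head=1 tail=0 count=2
After op 5 (write(9)): arr=[9 7 2] head=1 tail=1 count=3
After op 6 (write(12)): arr=[9 12 2] head=2 tail=2 count=3
After op 7 (write(13)): arr=[9 12 13] head=0 tail=0 count=3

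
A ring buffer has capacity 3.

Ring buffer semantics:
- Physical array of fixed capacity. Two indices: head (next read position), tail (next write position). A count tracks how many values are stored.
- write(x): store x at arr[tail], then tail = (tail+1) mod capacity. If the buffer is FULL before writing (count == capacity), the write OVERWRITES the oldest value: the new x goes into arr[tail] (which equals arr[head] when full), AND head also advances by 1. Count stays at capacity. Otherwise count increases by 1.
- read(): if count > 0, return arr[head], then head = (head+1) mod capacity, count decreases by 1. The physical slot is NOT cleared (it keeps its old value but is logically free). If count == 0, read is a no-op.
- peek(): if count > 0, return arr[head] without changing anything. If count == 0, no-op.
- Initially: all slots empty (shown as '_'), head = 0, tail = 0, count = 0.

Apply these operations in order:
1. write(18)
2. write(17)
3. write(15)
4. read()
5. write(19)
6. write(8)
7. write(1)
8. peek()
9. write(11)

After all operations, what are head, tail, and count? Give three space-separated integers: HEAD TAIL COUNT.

Answer: 1 1 3

Derivation:
After op 1 (write(18)): arr=[18 _ _] head=0 tail=1 count=1
After op 2 (write(17)): arr=[18 17 _] head=0 tail=2 count=2
After op 3 (write(15)): arr=[18 17 15] head=0 tail=0 count=3
After op 4 (read()): arr=[18 17 15] head=1 tail=0 count=2
After op 5 (write(19)): arr=[19 17 15] head=1 tail=1 count=3
After op 6 (write(8)): arr=[19 8 15] head=2 tail=2 count=3
After op 7 (write(1)): arr=[19 8 1] head=0 tail=0 count=3
After op 8 (peek()): arr=[19 8 1] head=0 tail=0 count=3
After op 9 (write(11)): arr=[11 8 1] head=1 tail=1 count=3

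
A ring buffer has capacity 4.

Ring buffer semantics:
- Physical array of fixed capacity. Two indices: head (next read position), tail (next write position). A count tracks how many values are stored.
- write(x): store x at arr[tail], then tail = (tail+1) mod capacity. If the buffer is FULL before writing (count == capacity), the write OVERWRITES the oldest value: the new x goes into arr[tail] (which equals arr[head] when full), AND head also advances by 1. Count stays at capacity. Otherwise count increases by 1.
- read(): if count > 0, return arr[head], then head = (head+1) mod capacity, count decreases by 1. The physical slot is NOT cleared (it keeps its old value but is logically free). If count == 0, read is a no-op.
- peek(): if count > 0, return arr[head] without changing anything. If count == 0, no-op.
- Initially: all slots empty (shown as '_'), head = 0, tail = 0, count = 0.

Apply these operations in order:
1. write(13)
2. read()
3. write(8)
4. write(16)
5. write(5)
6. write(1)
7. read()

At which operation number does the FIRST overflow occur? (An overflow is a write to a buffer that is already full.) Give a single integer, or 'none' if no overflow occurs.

Answer: none

Derivation:
After op 1 (write(13)): arr=[13 _ _ _] head=0 tail=1 count=1
After op 2 (read()): arr=[13 _ _ _] head=1 tail=1 count=0
After op 3 (write(8)): arr=[13 8 _ _] head=1 tail=2 count=1
After op 4 (write(16)): arr=[13 8 16 _] head=1 tail=3 count=2
After op 5 (write(5)): arr=[13 8 16 5] head=1 tail=0 count=3
After op 6 (write(1)): arr=[1 8 16 5] head=1 tail=1 count=4
After op 7 (read()): arr=[1 8 16 5] head=2 tail=1 count=3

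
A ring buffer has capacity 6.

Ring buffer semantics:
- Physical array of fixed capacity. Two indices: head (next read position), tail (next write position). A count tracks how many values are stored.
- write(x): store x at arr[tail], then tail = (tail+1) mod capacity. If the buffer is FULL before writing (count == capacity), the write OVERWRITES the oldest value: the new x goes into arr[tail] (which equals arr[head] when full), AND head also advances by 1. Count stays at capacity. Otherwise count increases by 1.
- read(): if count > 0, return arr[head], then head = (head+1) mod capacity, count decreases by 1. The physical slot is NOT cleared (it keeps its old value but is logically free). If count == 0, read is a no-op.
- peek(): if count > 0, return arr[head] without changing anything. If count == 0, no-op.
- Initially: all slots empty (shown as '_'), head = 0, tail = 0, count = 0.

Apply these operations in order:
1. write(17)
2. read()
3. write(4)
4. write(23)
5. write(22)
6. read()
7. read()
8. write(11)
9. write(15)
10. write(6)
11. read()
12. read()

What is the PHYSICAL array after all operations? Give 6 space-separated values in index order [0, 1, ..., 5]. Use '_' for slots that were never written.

After op 1 (write(17)): arr=[17 _ _ _ _ _] head=0 tail=1 count=1
After op 2 (read()): arr=[17 _ _ _ _ _] head=1 tail=1 count=0
After op 3 (write(4)): arr=[17 4 _ _ _ _] head=1 tail=2 count=1
After op 4 (write(23)): arr=[17 4 23 _ _ _] head=1 tail=3 count=2
After op 5 (write(22)): arr=[17 4 23 22 _ _] head=1 tail=4 count=3
After op 6 (read()): arr=[17 4 23 22 _ _] head=2 tail=4 count=2
After op 7 (read()): arr=[17 4 23 22 _ _] head=3 tail=4 count=1
After op 8 (write(11)): arr=[17 4 23 22 11 _] head=3 tail=5 count=2
After op 9 (write(15)): arr=[17 4 23 22 11 15] head=3 tail=0 count=3
After op 10 (write(6)): arr=[6 4 23 22 11 15] head=3 tail=1 count=4
After op 11 (read()): arr=[6 4 23 22 11 15] head=4 tail=1 count=3
After op 12 (read()): arr=[6 4 23 22 11 15] head=5 tail=1 count=2

Answer: 6 4 23 22 11 15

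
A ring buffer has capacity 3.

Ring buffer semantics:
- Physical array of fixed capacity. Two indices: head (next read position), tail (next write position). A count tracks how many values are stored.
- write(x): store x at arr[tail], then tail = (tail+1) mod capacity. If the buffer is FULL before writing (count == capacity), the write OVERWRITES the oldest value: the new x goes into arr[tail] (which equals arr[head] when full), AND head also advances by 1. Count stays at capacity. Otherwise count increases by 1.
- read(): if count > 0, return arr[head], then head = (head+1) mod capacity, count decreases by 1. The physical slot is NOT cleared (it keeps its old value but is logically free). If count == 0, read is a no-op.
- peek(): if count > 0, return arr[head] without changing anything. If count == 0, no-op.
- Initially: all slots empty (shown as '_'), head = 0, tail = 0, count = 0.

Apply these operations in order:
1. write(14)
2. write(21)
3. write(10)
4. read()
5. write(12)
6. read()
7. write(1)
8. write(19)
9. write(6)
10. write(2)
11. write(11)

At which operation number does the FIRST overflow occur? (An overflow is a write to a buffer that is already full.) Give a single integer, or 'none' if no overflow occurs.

After op 1 (write(14)): arr=[14 _ _] head=0 tail=1 count=1
After op 2 (write(21)): arr=[14 21 _] head=0 tail=2 count=2
After op 3 (write(10)): arr=[14 21 10] head=0 tail=0 count=3
After op 4 (read()): arr=[14 21 10] head=1 tail=0 count=2
After op 5 (write(12)): arr=[12 21 10] head=1 tail=1 count=3
After op 6 (read()): arr=[12 21 10] head=2 tail=1 count=2
After op 7 (write(1)): arr=[12 1 10] head=2 tail=2 count=3
After op 8 (write(19)): arr=[12 1 19] head=0 tail=0 count=3
After op 9 (write(6)): arr=[6 1 19] head=1 tail=1 count=3
After op 10 (write(2)): arr=[6 2 19] head=2 tail=2 count=3
After op 11 (write(11)): arr=[6 2 11] head=0 tail=0 count=3

Answer: 8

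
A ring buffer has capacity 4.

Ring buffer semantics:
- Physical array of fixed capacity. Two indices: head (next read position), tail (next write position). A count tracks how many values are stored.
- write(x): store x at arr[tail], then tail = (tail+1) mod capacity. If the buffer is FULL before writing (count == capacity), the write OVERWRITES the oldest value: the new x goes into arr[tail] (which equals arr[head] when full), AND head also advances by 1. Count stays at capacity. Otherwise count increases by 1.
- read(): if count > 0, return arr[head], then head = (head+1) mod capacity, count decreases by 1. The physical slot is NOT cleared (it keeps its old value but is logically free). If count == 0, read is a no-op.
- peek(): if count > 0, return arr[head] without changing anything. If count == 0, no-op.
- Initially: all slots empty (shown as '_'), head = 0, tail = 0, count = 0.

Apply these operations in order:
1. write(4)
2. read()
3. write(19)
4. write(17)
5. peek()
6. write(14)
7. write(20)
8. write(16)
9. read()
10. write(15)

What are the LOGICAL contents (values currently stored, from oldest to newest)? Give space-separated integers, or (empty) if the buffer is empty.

After op 1 (write(4)): arr=[4 _ _ _] head=0 tail=1 count=1
After op 2 (read()): arr=[4 _ _ _] head=1 tail=1 count=0
After op 3 (write(19)): arr=[4 19 _ _] head=1 tail=2 count=1
After op 4 (write(17)): arr=[4 19 17 _] head=1 tail=3 count=2
After op 5 (peek()): arr=[4 19 17 _] head=1 tail=3 count=2
After op 6 (write(14)): arr=[4 19 17 14] head=1 tail=0 count=3
After op 7 (write(20)): arr=[20 19 17 14] head=1 tail=1 count=4
After op 8 (write(16)): arr=[20 16 17 14] head=2 tail=2 count=4
After op 9 (read()): arr=[20 16 17 14] head=3 tail=2 count=3
After op 10 (write(15)): arr=[20 16 15 14] head=3 tail=3 count=4

Answer: 14 20 16 15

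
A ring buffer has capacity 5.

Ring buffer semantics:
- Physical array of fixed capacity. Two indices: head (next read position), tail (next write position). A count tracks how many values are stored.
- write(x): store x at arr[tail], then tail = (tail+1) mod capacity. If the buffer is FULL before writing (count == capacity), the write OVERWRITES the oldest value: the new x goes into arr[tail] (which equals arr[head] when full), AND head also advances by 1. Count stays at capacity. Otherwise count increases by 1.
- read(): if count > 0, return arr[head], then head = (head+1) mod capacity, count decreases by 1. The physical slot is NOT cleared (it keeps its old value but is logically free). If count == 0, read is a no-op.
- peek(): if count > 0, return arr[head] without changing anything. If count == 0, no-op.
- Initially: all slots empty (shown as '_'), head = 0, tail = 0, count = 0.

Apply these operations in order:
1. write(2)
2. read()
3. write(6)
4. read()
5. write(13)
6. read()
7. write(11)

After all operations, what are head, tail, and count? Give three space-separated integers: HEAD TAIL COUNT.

Answer: 3 4 1

Derivation:
After op 1 (write(2)): arr=[2 _ _ _ _] head=0 tail=1 count=1
After op 2 (read()): arr=[2 _ _ _ _] head=1 tail=1 count=0
After op 3 (write(6)): arr=[2 6 _ _ _] head=1 tail=2 count=1
After op 4 (read()): arr=[2 6 _ _ _] head=2 tail=2 count=0
After op 5 (write(13)): arr=[2 6 13 _ _] head=2 tail=3 count=1
After op 6 (read()): arr=[2 6 13 _ _] head=3 tail=3 count=0
After op 7 (write(11)): arr=[2 6 13 11 _] head=3 tail=4 count=1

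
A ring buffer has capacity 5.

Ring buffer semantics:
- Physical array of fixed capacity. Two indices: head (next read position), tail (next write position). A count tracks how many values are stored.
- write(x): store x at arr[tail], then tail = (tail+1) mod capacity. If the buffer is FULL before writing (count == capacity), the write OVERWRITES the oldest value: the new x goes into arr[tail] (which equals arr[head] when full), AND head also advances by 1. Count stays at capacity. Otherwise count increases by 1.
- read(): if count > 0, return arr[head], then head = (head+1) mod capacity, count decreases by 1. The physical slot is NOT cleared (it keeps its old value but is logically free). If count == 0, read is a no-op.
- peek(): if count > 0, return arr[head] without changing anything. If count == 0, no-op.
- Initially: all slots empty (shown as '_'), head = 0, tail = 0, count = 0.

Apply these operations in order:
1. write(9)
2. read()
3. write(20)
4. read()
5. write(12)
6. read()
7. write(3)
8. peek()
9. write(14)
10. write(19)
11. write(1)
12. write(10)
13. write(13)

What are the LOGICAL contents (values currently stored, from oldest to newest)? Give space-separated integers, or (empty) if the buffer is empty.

Answer: 14 19 1 10 13

Derivation:
After op 1 (write(9)): arr=[9 _ _ _ _] head=0 tail=1 count=1
After op 2 (read()): arr=[9 _ _ _ _] head=1 tail=1 count=0
After op 3 (write(20)): arr=[9 20 _ _ _] head=1 tail=2 count=1
After op 4 (read()): arr=[9 20 _ _ _] head=2 tail=2 count=0
After op 5 (write(12)): arr=[9 20 12 _ _] head=2 tail=3 count=1
After op 6 (read()): arr=[9 20 12 _ _] head=3 tail=3 count=0
After op 7 (write(3)): arr=[9 20 12 3 _] head=3 tail=4 count=1
After op 8 (peek()): arr=[9 20 12 3 _] head=3 tail=4 count=1
After op 9 (write(14)): arr=[9 20 12 3 14] head=3 tail=0 count=2
After op 10 (write(19)): arr=[19 20 12 3 14] head=3 tail=1 count=3
After op 11 (write(1)): arr=[19 1 12 3 14] head=3 tail=2 count=4
After op 12 (write(10)): arr=[19 1 10 3 14] head=3 tail=3 count=5
After op 13 (write(13)): arr=[19 1 10 13 14] head=4 tail=4 count=5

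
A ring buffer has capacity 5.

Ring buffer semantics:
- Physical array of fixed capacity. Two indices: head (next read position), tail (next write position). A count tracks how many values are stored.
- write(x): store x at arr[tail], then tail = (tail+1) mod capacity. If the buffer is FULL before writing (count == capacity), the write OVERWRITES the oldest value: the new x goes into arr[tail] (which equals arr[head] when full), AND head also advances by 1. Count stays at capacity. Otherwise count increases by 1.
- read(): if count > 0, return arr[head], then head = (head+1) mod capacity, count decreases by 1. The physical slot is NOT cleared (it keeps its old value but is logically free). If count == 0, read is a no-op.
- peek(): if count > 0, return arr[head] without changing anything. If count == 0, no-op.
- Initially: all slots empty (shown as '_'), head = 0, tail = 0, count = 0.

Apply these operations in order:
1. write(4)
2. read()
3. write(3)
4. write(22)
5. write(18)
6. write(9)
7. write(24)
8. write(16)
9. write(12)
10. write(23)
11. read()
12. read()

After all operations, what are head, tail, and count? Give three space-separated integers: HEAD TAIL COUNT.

Answer: 1 4 3

Derivation:
After op 1 (write(4)): arr=[4 _ _ _ _] head=0 tail=1 count=1
After op 2 (read()): arr=[4 _ _ _ _] head=1 tail=1 count=0
After op 3 (write(3)): arr=[4 3 _ _ _] head=1 tail=2 count=1
After op 4 (write(22)): arr=[4 3 22 _ _] head=1 tail=3 count=2
After op 5 (write(18)): arr=[4 3 22 18 _] head=1 tail=4 count=3
After op 6 (write(9)): arr=[4 3 22 18 9] head=1 tail=0 count=4
After op 7 (write(24)): arr=[24 3 22 18 9] head=1 tail=1 count=5
After op 8 (write(16)): arr=[24 16 22 18 9] head=2 tail=2 count=5
After op 9 (write(12)): arr=[24 16 12 18 9] head=3 tail=3 count=5
After op 10 (write(23)): arr=[24 16 12 23 9] head=4 tail=4 count=5
After op 11 (read()): arr=[24 16 12 23 9] head=0 tail=4 count=4
After op 12 (read()): arr=[24 16 12 23 9] head=1 tail=4 count=3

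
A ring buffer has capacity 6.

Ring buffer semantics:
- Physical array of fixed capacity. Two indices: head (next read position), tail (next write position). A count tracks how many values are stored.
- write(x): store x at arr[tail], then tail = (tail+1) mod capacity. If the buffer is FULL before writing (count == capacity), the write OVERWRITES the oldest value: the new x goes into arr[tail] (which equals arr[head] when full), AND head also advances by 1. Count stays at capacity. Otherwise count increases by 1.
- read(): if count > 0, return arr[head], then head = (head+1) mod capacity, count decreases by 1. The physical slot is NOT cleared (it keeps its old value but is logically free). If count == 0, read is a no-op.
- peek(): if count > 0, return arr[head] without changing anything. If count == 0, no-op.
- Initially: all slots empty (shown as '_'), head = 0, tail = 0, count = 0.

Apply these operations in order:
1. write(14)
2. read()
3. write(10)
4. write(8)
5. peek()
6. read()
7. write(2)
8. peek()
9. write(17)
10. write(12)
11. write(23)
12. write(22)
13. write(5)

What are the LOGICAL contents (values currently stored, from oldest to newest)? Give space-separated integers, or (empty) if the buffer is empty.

After op 1 (write(14)): arr=[14 _ _ _ _ _] head=0 tail=1 count=1
After op 2 (read()): arr=[14 _ _ _ _ _] head=1 tail=1 count=0
After op 3 (write(10)): arr=[14 10 _ _ _ _] head=1 tail=2 count=1
After op 4 (write(8)): arr=[14 10 8 _ _ _] head=1 tail=3 count=2
After op 5 (peek()): arr=[14 10 8 _ _ _] head=1 tail=3 count=2
After op 6 (read()): arr=[14 10 8 _ _ _] head=2 tail=3 count=1
After op 7 (write(2)): arr=[14 10 8 2 _ _] head=2 tail=4 count=2
After op 8 (peek()): arr=[14 10 8 2 _ _] head=2 tail=4 count=2
After op 9 (write(17)): arr=[14 10 8 2 17 _] head=2 tail=5 count=3
After op 10 (write(12)): arr=[14 10 8 2 17 12] head=2 tail=0 count=4
After op 11 (write(23)): arr=[23 10 8 2 17 12] head=2 tail=1 count=5
After op 12 (write(22)): arr=[23 22 8 2 17 12] head=2 tail=2 count=6
After op 13 (write(5)): arr=[23 22 5 2 17 12] head=3 tail=3 count=6

Answer: 2 17 12 23 22 5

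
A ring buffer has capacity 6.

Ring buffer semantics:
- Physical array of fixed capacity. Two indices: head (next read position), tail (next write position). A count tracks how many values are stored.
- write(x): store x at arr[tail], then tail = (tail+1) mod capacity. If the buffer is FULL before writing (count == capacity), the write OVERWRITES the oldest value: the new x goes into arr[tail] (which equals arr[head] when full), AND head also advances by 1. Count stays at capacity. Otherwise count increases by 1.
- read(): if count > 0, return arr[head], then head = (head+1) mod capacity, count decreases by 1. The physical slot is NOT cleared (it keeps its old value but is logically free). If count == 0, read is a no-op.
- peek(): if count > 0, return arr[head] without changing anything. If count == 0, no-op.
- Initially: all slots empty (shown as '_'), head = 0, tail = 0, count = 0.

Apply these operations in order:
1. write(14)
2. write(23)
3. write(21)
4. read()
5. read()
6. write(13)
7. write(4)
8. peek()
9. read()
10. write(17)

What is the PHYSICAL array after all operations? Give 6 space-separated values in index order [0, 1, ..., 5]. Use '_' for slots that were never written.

Answer: 14 23 21 13 4 17

Derivation:
After op 1 (write(14)): arr=[14 _ _ _ _ _] head=0 tail=1 count=1
After op 2 (write(23)): arr=[14 23 _ _ _ _] head=0 tail=2 count=2
After op 3 (write(21)): arr=[14 23 21 _ _ _] head=0 tail=3 count=3
After op 4 (read()): arr=[14 23 21 _ _ _] head=1 tail=3 count=2
After op 5 (read()): arr=[14 23 21 _ _ _] head=2 tail=3 count=1
After op 6 (write(13)): arr=[14 23 21 13 _ _] head=2 tail=4 count=2
After op 7 (write(4)): arr=[14 23 21 13 4 _] head=2 tail=5 count=3
After op 8 (peek()): arr=[14 23 21 13 4 _] head=2 tail=5 count=3
After op 9 (read()): arr=[14 23 21 13 4 _] head=3 tail=5 count=2
After op 10 (write(17)): arr=[14 23 21 13 4 17] head=3 tail=0 count=3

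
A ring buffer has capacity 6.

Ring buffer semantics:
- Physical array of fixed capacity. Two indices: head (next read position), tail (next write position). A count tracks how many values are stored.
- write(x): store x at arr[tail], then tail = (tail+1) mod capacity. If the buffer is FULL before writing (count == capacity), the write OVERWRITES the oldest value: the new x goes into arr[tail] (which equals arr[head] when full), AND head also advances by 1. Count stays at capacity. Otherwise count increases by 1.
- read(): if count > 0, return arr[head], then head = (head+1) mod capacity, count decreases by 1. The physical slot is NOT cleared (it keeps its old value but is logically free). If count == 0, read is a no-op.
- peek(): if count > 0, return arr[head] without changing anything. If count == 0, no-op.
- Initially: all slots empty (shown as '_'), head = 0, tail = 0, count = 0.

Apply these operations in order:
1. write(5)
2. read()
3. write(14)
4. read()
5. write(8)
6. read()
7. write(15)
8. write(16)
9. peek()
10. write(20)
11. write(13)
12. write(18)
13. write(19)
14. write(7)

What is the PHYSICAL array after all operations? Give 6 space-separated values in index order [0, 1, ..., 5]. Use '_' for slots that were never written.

After op 1 (write(5)): arr=[5 _ _ _ _ _] head=0 tail=1 count=1
After op 2 (read()): arr=[5 _ _ _ _ _] head=1 tail=1 count=0
After op 3 (write(14)): arr=[5 14 _ _ _ _] head=1 tail=2 count=1
After op 4 (read()): arr=[5 14 _ _ _ _] head=2 tail=2 count=0
After op 5 (write(8)): arr=[5 14 8 _ _ _] head=2 tail=3 count=1
After op 6 (read()): arr=[5 14 8 _ _ _] head=3 tail=3 count=0
After op 7 (write(15)): arr=[5 14 8 15 _ _] head=3 tail=4 count=1
After op 8 (write(16)): arr=[5 14 8 15 16 _] head=3 tail=5 count=2
After op 9 (peek()): arr=[5 14 8 15 16 _] head=3 tail=5 count=2
After op 10 (write(20)): arr=[5 14 8 15 16 20] head=3 tail=0 count=3
After op 11 (write(13)): arr=[13 14 8 15 16 20] head=3 tail=1 count=4
After op 12 (write(18)): arr=[13 18 8 15 16 20] head=3 tail=2 count=5
After op 13 (write(19)): arr=[13 18 19 15 16 20] head=3 tail=3 count=6
After op 14 (write(7)): arr=[13 18 19 7 16 20] head=4 tail=4 count=6

Answer: 13 18 19 7 16 20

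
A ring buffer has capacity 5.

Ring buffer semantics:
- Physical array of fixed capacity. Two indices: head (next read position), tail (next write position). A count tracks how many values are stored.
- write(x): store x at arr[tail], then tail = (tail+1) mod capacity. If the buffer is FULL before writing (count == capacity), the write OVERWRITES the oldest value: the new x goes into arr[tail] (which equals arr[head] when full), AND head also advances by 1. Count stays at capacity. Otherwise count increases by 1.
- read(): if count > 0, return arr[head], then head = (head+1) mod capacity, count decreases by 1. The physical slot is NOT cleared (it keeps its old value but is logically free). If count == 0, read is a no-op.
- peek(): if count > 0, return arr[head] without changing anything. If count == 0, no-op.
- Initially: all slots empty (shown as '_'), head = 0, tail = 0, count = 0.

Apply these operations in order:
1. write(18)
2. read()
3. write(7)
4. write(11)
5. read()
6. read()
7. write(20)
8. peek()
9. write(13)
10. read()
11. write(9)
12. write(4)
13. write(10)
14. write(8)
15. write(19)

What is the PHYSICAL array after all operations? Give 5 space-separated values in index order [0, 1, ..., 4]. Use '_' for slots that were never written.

Answer: 9 4 10 8 19

Derivation:
After op 1 (write(18)): arr=[18 _ _ _ _] head=0 tail=1 count=1
After op 2 (read()): arr=[18 _ _ _ _] head=1 tail=1 count=0
After op 3 (write(7)): arr=[18 7 _ _ _] head=1 tail=2 count=1
After op 4 (write(11)): arr=[18 7 11 _ _] head=1 tail=3 count=2
After op 5 (read()): arr=[18 7 11 _ _] head=2 tail=3 count=1
After op 6 (read()): arr=[18 7 11 _ _] head=3 tail=3 count=0
After op 7 (write(20)): arr=[18 7 11 20 _] head=3 tail=4 count=1
After op 8 (peek()): arr=[18 7 11 20 _] head=3 tail=4 count=1
After op 9 (write(13)): arr=[18 7 11 20 13] head=3 tail=0 count=2
After op 10 (read()): arr=[18 7 11 20 13] head=4 tail=0 count=1
After op 11 (write(9)): arr=[9 7 11 20 13] head=4 tail=1 count=2
After op 12 (write(4)): arr=[9 4 11 20 13] head=4 tail=2 count=3
After op 13 (write(10)): arr=[9 4 10 20 13] head=4 tail=3 count=4
After op 14 (write(8)): arr=[9 4 10 8 13] head=4 tail=4 count=5
After op 15 (write(19)): arr=[9 4 10 8 19] head=0 tail=0 count=5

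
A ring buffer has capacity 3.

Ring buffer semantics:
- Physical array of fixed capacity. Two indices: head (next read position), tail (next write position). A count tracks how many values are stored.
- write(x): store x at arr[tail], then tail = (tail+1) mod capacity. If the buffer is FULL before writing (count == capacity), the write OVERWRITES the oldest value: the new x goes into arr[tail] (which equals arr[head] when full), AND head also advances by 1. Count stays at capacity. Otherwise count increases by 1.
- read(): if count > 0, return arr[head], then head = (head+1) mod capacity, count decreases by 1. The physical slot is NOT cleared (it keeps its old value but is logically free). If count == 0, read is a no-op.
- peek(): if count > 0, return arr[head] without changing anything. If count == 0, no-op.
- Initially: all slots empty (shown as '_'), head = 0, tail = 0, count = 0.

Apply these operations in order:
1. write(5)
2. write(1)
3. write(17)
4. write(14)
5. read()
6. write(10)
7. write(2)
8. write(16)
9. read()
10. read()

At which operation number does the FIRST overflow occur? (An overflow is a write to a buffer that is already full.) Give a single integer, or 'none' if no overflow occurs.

After op 1 (write(5)): arr=[5 _ _] head=0 tail=1 count=1
After op 2 (write(1)): arr=[5 1 _] head=0 tail=2 count=2
After op 3 (write(17)): arr=[5 1 17] head=0 tail=0 count=3
After op 4 (write(14)): arr=[14 1 17] head=1 tail=1 count=3
After op 5 (read()): arr=[14 1 17] head=2 tail=1 count=2
After op 6 (write(10)): arr=[14 10 17] head=2 tail=2 count=3
After op 7 (write(2)): arr=[14 10 2] head=0 tail=0 count=3
After op 8 (write(16)): arr=[16 10 2] head=1 tail=1 count=3
After op 9 (read()): arr=[16 10 2] head=2 tail=1 count=2
After op 10 (read()): arr=[16 10 2] head=0 tail=1 count=1

Answer: 4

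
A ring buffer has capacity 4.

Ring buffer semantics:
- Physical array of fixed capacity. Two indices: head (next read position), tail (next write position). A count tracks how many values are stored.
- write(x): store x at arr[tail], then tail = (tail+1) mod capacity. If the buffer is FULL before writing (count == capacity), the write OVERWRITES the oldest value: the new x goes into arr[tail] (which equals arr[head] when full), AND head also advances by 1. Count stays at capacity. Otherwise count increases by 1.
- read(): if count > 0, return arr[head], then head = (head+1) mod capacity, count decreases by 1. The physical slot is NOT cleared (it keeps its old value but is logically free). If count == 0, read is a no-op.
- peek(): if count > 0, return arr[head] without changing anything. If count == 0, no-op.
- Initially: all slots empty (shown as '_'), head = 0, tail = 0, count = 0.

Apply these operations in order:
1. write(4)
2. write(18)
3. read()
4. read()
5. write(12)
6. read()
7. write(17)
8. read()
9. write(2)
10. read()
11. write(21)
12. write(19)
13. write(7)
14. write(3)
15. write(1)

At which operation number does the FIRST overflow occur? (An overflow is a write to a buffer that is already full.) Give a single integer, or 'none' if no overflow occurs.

After op 1 (write(4)): arr=[4 _ _ _] head=0 tail=1 count=1
After op 2 (write(18)): arr=[4 18 _ _] head=0 tail=2 count=2
After op 3 (read()): arr=[4 18 _ _] head=1 tail=2 count=1
After op 4 (read()): arr=[4 18 _ _] head=2 tail=2 count=0
After op 5 (write(12)): arr=[4 18 12 _] head=2 tail=3 count=1
After op 6 (read()): arr=[4 18 12 _] head=3 tail=3 count=0
After op 7 (write(17)): arr=[4 18 12 17] head=3 tail=0 count=1
After op 8 (read()): arr=[4 18 12 17] head=0 tail=0 count=0
After op 9 (write(2)): arr=[2 18 12 17] head=0 tail=1 count=1
After op 10 (read()): arr=[2 18 12 17] head=1 tail=1 count=0
After op 11 (write(21)): arr=[2 21 12 17] head=1 tail=2 count=1
After op 12 (write(19)): arr=[2 21 19 17] head=1 tail=3 count=2
After op 13 (write(7)): arr=[2 21 19 7] head=1 tail=0 count=3
After op 14 (write(3)): arr=[3 21 19 7] head=1 tail=1 count=4
After op 15 (write(1)): arr=[3 1 19 7] head=2 tail=2 count=4

Answer: 15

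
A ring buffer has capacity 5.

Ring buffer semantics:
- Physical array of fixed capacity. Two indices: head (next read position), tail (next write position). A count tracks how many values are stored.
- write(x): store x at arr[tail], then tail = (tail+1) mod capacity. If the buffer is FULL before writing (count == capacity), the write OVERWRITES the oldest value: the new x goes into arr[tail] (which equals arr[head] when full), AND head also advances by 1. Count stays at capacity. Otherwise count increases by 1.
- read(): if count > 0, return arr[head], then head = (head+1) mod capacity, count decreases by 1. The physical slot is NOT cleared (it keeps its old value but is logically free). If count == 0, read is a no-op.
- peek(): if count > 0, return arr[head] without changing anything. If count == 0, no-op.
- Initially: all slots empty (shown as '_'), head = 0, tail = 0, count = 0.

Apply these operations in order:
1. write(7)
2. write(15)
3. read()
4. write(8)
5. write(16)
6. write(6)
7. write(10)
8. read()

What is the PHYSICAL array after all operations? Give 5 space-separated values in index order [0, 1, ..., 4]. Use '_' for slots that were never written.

After op 1 (write(7)): arr=[7 _ _ _ _] head=0 tail=1 count=1
After op 2 (write(15)): arr=[7 15 _ _ _] head=0 tail=2 count=2
After op 3 (read()): arr=[7 15 _ _ _] head=1 tail=2 count=1
After op 4 (write(8)): arr=[7 15 8 _ _] head=1 tail=3 count=2
After op 5 (write(16)): arr=[7 15 8 16 _] head=1 tail=4 count=3
After op 6 (write(6)): arr=[7 15 8 16 6] head=1 tail=0 count=4
After op 7 (write(10)): arr=[10 15 8 16 6] head=1 tail=1 count=5
After op 8 (read()): arr=[10 15 8 16 6] head=2 tail=1 count=4

Answer: 10 15 8 16 6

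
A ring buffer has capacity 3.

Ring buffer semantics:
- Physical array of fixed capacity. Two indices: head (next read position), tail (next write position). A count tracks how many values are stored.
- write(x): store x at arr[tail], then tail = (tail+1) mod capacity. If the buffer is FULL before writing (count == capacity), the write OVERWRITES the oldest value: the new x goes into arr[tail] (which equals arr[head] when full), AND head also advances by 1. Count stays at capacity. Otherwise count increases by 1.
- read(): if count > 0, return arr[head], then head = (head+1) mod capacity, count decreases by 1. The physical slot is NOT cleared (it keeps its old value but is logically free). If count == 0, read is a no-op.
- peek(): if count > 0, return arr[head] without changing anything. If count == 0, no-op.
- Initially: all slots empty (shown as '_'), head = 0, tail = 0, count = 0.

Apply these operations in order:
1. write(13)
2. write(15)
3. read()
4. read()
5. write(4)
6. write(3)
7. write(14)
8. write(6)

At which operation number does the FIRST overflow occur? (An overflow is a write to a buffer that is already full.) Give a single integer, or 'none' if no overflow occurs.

Answer: 8

Derivation:
After op 1 (write(13)): arr=[13 _ _] head=0 tail=1 count=1
After op 2 (write(15)): arr=[13 15 _] head=0 tail=2 count=2
After op 3 (read()): arr=[13 15 _] head=1 tail=2 count=1
After op 4 (read()): arr=[13 15 _] head=2 tail=2 count=0
After op 5 (write(4)): arr=[13 15 4] head=2 tail=0 count=1
After op 6 (write(3)): arr=[3 15 4] head=2 tail=1 count=2
After op 7 (write(14)): arr=[3 14 4] head=2 tail=2 count=3
After op 8 (write(6)): arr=[3 14 6] head=0 tail=0 count=3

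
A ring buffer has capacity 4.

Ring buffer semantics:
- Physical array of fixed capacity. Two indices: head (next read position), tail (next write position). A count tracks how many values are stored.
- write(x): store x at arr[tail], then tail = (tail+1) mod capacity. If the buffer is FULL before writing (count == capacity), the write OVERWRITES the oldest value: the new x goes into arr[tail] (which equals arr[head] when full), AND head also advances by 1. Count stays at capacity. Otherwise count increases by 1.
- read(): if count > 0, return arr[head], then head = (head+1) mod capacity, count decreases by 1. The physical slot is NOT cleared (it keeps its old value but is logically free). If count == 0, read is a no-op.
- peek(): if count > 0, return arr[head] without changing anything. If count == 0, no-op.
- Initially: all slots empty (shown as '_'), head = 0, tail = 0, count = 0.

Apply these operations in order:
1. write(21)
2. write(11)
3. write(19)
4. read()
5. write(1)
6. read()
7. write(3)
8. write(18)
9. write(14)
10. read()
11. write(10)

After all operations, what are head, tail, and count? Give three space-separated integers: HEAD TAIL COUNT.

Answer: 0 0 4

Derivation:
After op 1 (write(21)): arr=[21 _ _ _] head=0 tail=1 count=1
After op 2 (write(11)): arr=[21 11 _ _] head=0 tail=2 count=2
After op 3 (write(19)): arr=[21 11 19 _] head=0 tail=3 count=3
After op 4 (read()): arr=[21 11 19 _] head=1 tail=3 count=2
After op 5 (write(1)): arr=[21 11 19 1] head=1 tail=0 count=3
After op 6 (read()): arr=[21 11 19 1] head=2 tail=0 count=2
After op 7 (write(3)): arr=[3 11 19 1] head=2 tail=1 count=3
After op 8 (write(18)): arr=[3 18 19 1] head=2 tail=2 count=4
After op 9 (write(14)): arr=[3 18 14 1] head=3 tail=3 count=4
After op 10 (read()): arr=[3 18 14 1] head=0 tail=3 count=3
After op 11 (write(10)): arr=[3 18 14 10] head=0 tail=0 count=4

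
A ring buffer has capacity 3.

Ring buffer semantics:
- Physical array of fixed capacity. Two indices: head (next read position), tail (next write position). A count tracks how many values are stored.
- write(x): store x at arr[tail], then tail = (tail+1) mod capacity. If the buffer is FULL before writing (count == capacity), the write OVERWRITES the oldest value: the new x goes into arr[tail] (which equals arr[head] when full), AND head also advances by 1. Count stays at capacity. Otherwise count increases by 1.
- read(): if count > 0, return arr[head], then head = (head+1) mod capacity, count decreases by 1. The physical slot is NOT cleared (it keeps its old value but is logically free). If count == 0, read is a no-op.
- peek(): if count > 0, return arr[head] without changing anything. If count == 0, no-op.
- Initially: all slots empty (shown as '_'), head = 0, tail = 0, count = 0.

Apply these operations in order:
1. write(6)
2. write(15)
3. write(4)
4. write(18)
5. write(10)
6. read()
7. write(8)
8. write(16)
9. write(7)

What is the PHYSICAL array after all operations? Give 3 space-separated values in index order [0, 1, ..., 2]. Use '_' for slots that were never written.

After op 1 (write(6)): arr=[6 _ _] head=0 tail=1 count=1
After op 2 (write(15)): arr=[6 15 _] head=0 tail=2 count=2
After op 3 (write(4)): arr=[6 15 4] head=0 tail=0 count=3
After op 4 (write(18)): arr=[18 15 4] head=1 tail=1 count=3
After op 5 (write(10)): arr=[18 10 4] head=2 tail=2 count=3
After op 6 (read()): arr=[18 10 4] head=0 tail=2 count=2
After op 7 (write(8)): arr=[18 10 8] head=0 tail=0 count=3
After op 8 (write(16)): arr=[16 10 8] head=1 tail=1 count=3
After op 9 (write(7)): arr=[16 7 8] head=2 tail=2 count=3

Answer: 16 7 8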